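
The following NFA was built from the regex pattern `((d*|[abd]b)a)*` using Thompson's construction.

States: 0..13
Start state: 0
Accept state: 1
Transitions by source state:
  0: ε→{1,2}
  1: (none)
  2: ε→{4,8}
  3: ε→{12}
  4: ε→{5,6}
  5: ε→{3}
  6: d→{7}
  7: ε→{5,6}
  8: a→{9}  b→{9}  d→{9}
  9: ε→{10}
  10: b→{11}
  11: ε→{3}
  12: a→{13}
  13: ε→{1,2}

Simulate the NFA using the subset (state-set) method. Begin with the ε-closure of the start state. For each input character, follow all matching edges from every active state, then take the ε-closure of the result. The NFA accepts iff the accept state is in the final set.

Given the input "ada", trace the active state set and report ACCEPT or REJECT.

initial (ε-close {0}): {0,1,2,3,4,5,6,8,12}
'a' @ 1: {1,2,3,4,5,6,8,9,10,12,13}  (accept∈set)
'd' @ 2: {3,5,6,7,9,10,12}
'a' @ 3: {1,2,3,4,5,6,8,12,13}  (accept∈set)
after full input: {1,2,3,4,5,6,8,12,13}  (accept=1 in)

Answer: ACCEPT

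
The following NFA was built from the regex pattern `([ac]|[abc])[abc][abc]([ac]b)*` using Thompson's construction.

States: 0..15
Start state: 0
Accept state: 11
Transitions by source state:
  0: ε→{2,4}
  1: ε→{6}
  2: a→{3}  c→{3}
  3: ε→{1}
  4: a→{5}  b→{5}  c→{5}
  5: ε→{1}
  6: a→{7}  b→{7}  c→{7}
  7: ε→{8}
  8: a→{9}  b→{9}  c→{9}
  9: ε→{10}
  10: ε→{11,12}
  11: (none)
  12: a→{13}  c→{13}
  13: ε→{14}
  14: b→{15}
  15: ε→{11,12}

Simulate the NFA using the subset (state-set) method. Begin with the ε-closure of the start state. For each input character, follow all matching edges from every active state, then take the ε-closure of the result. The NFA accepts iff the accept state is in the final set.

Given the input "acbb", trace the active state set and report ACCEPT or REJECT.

S₀ = ε-closure({0}) = {0,2,4}
'a' @ 1: {1,3,5,6}
'c' @ 2: {7,8}
'b' @ 3: {9,10,11,12}  (accept∈set)
'b' @ 4: {}  — no active states
after full input: {}  (accept=11 not in)

Answer: REJECT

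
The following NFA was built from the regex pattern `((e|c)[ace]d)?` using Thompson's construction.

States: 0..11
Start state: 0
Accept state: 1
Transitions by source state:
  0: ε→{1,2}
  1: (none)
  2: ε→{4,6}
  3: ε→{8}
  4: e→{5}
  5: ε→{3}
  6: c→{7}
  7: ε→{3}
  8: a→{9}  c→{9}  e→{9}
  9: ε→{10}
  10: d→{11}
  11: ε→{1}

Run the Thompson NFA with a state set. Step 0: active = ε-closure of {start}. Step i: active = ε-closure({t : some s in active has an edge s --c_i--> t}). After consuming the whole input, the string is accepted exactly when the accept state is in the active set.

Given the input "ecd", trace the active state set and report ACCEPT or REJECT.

start: ε-closure({0}) = {0,1,2,4,6}
'e' @ 1: {3,5,8}
'c' @ 2: {9,10}
'd' @ 3: {1,11}  (accept∈set)
end set {1,11} — state 1 in

Answer: ACCEPT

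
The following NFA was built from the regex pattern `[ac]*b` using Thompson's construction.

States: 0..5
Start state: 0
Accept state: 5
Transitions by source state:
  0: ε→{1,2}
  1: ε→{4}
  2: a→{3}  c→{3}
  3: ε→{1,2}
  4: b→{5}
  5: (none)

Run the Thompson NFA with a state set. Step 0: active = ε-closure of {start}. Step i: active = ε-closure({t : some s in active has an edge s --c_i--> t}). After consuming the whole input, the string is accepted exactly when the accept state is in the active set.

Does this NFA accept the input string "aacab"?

start: ε-closure({0}) = {0,1,2,4}
'a' @ 1: {1,2,3,4}
'a' @ 2: {1,2,3,4}
'c' @ 3: {1,2,3,4}
'a' @ 4: {1,2,3,4}
'b' @ 5: {5}  (accept∈set)
after full input: {5}  (accept=5 in)

Answer: ACCEPT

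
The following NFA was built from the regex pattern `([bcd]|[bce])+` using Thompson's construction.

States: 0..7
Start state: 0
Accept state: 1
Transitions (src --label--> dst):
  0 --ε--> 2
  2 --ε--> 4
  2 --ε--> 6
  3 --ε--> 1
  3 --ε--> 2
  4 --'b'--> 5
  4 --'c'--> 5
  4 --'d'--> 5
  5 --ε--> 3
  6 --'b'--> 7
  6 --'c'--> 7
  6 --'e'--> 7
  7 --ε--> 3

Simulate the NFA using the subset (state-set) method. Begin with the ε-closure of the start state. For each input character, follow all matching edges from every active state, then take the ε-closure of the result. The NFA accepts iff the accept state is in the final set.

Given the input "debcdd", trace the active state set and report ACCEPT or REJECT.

initial (ε-close {0}): {0,2,4,6}
'd' @ 1: {1,2,3,4,5,6}  (accept∈set)
'e' @ 2: {1,2,3,4,6,7}  (accept∈set)
'b' @ 3: {1,2,3,4,5,6,7}  (accept∈set)
'c' @ 4: {1,2,3,4,5,6,7}  (accept∈set)
'd' @ 5: {1,2,3,4,5,6}  (accept∈set)
'd' @ 6: {1,2,3,4,5,6}  (accept∈set)
final: {1,2,3,4,5,6}; accept 1 in set

Answer: ACCEPT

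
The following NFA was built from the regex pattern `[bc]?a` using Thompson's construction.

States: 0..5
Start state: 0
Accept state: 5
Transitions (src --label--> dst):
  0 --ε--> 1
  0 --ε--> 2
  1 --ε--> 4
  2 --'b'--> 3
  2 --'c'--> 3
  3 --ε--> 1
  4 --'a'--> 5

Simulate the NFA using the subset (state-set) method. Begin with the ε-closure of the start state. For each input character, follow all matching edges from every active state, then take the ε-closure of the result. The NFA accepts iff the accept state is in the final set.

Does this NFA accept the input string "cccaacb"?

Answer: REJECT

Steps:
initial (ε-close {0}): {0,1,2,4}
'c' @ 1: {1,3,4}
'c' @ 2: {}  — no active states
rest 'caacb' ignored (set empty)
final: {}; accept 5 not in set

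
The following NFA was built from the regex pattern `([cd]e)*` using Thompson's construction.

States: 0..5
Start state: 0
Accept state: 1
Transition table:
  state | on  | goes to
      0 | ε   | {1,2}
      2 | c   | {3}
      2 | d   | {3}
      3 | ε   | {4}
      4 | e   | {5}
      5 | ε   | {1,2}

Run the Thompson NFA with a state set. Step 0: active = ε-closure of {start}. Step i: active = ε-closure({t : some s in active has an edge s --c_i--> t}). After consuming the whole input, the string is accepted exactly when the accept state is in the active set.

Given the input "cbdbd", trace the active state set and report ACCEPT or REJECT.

S₀ = ε-closure({0}) = {0,1,2}
'c' @ 1: {3,4}
'b' @ 2: {}  — no active states
rest 'dbd' ignored (set empty)
end set {} — state 1 not in

Answer: REJECT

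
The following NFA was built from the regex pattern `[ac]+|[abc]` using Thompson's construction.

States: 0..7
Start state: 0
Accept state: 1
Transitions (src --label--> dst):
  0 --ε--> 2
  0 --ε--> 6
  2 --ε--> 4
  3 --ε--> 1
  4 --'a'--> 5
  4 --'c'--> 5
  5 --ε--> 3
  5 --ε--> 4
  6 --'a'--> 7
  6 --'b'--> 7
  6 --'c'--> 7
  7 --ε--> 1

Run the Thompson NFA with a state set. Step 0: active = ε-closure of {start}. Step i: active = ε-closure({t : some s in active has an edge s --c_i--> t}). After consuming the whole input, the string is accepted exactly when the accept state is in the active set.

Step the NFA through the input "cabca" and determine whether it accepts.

Answer: REJECT

Steps:
S₀ = ε-closure({0}) = {0,2,4,6}
'c' @ 1: {1,3,4,5,7}  [accepting]
'a' @ 2: {1,3,4,5}  [accepting]
'b' @ 3: {}  — state set empty
rest 'ca' ignored (set empty)
final: {}; accept 1 not in set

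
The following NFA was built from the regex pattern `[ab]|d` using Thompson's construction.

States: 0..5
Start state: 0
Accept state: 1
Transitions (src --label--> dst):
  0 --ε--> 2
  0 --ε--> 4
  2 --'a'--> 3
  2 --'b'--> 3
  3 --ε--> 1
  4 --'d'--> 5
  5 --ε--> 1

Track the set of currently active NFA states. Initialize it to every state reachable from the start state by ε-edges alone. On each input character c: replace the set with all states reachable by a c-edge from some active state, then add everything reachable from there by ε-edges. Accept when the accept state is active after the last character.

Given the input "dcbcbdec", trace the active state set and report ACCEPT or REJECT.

S₀ = ε-closure({0}) = {0,2,4}
'd' @ 1: {1,5}  ✓accept
'c' @ 2: {}  — no active states
rest 'bcbdec' ignored (set empty)
after full input: {}  (accept=1 not in)

Answer: REJECT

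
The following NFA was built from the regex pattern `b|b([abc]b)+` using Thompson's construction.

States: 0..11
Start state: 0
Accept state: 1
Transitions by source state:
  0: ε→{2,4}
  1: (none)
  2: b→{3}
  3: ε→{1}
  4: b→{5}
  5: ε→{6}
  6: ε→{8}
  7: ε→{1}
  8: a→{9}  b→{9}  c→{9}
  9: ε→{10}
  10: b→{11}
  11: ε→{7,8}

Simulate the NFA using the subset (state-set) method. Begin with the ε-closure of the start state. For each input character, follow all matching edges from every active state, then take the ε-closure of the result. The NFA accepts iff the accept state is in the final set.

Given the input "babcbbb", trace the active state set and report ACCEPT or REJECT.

S₀ = ε-closure({0}) = {0,2,4}
'b' @ 1: {1,3,5,6,8}  (accept∈set)
'a' @ 2: {9,10}
'b' @ 3: {1,7,8,11}  (accept∈set)
'c' @ 4: {9,10}
'b' @ 5: {1,7,8,11}  (accept∈set)
'b' @ 6: {9,10}
'b' @ 7: {1,7,8,11}  (accept∈set)
end set {1,7,8,11} — state 1 in

Answer: ACCEPT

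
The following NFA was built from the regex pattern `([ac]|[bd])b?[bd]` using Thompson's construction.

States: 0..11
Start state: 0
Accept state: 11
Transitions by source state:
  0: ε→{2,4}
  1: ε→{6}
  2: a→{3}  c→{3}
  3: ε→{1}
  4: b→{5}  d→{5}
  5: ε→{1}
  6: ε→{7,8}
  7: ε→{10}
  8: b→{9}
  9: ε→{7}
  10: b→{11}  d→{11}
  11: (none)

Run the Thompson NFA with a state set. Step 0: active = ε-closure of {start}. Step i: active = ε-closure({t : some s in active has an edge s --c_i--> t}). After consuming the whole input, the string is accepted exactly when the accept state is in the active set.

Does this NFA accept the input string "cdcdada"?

start: ε-closure({0}) = {0,2,4}
'c' @ 1: {1,3,6,7,8,10}
'd' @ 2: {11}  ✓accept
'c' @ 3: {}  — dead — no transitions
rest 'dada' ignored (set empty)
after full input: {}  (accept=11 not in)

Answer: REJECT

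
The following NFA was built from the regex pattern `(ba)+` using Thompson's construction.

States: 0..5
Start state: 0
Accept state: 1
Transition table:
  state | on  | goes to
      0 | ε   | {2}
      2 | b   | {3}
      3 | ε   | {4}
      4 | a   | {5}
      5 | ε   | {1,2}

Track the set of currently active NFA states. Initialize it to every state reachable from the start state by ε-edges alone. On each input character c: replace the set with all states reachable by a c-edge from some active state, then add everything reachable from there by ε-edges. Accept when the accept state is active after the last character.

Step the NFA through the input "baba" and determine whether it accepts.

Answer: ACCEPT

Steps:
initial (ε-close {0}): {0,2}
'b' @ 1: {3,4}
'a' @ 2: {1,2,5}  ✓accept
'b' @ 3: {3,4}
'a' @ 4: {1,2,5}  ✓accept
after full input: {1,2,5}  (accept=1 in)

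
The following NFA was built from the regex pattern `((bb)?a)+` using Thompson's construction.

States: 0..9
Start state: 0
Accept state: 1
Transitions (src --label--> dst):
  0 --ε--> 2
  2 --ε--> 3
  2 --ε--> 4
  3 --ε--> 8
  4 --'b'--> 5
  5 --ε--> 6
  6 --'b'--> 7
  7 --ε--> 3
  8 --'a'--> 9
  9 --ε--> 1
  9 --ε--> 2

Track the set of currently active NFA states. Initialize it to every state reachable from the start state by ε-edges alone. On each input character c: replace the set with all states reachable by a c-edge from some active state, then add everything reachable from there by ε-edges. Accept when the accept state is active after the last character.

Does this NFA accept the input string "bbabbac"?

start: ε-closure({0}) = {0,2,3,4,8}
'b' @ 1: {5,6}
'b' @ 2: {3,7,8}
'a' @ 3: {1,2,3,4,8,9}  [accepting]
'b' @ 4: {5,6}
'b' @ 5: {3,7,8}
'a' @ 6: {1,2,3,4,8,9}  [accepting]
'c' @ 7: {}  — dead — no transitions
end set {} — state 1 not in

Answer: REJECT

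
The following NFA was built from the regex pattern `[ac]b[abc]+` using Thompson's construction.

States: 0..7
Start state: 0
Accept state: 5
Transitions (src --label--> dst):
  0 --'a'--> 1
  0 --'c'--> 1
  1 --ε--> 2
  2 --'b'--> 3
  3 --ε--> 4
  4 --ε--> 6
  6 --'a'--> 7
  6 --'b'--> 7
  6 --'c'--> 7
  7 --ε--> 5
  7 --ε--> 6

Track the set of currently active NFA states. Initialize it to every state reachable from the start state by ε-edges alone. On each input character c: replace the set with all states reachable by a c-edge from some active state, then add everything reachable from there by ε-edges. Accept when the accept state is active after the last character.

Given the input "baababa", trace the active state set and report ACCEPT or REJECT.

Answer: REJECT

Derivation:
start: ε-closure({0}) = {0}
'b' @ 1: {}  — no active states
rest 'aababa' ignored (set empty)
after full input: {}  (accept=5 not in)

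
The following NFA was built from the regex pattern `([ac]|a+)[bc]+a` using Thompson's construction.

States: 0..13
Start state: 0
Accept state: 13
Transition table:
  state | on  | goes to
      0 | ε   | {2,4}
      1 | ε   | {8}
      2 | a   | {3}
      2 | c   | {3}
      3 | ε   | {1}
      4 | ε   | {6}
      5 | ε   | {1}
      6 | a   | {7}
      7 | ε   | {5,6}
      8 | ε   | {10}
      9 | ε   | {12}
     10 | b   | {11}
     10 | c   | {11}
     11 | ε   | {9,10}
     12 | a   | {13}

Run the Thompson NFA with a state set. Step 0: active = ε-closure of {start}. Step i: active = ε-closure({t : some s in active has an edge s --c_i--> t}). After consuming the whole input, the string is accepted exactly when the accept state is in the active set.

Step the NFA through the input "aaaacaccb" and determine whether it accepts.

start: ε-closure({0}) = {0,2,4,6}
'a' @ 1: {1,3,5,6,7,8,10}
'a' @ 2: {1,5,6,7,8,10}
'a' @ 3: {1,5,6,7,8,10}
'a' @ 4: {1,5,6,7,8,10}
'c' @ 5: {9,10,11,12}
'a' @ 6: {13}  ✓accept
'c' @ 7: {}  — state set empty
rest 'cb' ignored (set empty)
after full input: {}  (accept=13 not in)

Answer: REJECT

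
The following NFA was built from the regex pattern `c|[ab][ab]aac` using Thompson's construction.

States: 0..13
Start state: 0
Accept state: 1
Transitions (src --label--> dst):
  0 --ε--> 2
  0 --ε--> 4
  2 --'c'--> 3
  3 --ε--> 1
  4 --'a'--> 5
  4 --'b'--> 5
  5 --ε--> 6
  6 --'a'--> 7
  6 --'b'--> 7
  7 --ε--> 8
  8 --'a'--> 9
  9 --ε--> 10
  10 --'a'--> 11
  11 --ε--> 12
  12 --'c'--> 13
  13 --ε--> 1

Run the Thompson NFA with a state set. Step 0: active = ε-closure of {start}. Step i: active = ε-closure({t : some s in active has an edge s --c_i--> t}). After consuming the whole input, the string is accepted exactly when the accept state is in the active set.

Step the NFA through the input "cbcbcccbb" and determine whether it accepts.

Answer: REJECT

Steps:
start: ε-closure({0}) = {0,2,4}
'c' @ 1: {1,3}  ✓accept
'b' @ 2: {}  — no active states
rest 'cbcccbb' ignored (set empty)
final: {}; accept 1 not in set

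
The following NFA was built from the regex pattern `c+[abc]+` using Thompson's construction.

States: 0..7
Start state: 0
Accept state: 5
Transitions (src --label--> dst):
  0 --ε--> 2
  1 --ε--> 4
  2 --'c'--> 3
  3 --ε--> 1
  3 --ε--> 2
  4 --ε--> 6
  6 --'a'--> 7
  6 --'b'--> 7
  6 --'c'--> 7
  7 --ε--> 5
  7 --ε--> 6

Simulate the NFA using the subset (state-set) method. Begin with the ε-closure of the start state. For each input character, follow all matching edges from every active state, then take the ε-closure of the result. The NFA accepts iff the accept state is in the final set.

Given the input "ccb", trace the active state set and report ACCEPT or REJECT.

start: ε-closure({0}) = {0,2}
'c' @ 1: {1,2,3,4,6}
'c' @ 2: {1,2,3,4,5,6,7}  (accept∈set)
'b' @ 3: {5,6,7}  (accept∈set)
end set {5,6,7} — state 5 in

Answer: ACCEPT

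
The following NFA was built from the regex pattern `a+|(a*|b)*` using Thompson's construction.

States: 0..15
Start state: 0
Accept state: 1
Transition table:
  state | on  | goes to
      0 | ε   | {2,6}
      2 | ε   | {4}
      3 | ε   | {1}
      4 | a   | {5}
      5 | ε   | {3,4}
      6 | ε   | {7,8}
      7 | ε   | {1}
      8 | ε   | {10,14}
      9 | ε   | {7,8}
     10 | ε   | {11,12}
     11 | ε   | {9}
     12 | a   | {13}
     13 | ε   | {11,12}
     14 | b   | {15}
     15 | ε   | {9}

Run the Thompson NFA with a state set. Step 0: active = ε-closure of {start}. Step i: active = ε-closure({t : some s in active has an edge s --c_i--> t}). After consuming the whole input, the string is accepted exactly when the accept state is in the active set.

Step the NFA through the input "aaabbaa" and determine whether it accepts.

Answer: ACCEPT

Steps:
start: ε-closure({0}) = {0,1,2,4,6,7,8,9,10,11,12,14}
'a' @ 1: {1,3,4,5,7,8,9,10,11,12,13,14}  (accept∈set)
'a' @ 2: {1,3,4,5,7,8,9,10,11,12,13,14}  (accept∈set)
'a' @ 3: {1,3,4,5,7,8,9,10,11,12,13,14}  (accept∈set)
'b' @ 4: {1,7,8,9,10,11,12,14,15}  (accept∈set)
'b' @ 5: {1,7,8,9,10,11,12,14,15}  (accept∈set)
'a' @ 6: {1,7,8,9,10,11,12,13,14}  (accept∈set)
'a' @ 7: {1,7,8,9,10,11,12,13,14}  (accept∈set)
end set {1,7,8,9,10,11,12,13,14} — state 1 in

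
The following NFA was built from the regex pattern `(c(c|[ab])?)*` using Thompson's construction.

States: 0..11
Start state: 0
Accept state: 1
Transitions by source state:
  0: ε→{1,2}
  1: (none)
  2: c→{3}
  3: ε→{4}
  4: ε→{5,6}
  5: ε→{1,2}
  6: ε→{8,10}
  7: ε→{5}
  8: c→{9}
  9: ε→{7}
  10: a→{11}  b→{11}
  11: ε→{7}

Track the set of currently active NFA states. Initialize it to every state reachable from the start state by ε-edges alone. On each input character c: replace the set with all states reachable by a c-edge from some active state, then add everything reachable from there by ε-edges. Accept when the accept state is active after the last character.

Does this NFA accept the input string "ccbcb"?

Answer: ACCEPT

Derivation:
start: ε-closure({0}) = {0,1,2}
'c' @ 1: {1,2,3,4,5,6,8,10}  (accept∈set)
'c' @ 2: {1,2,3,4,5,6,7,8,9,10}  (accept∈set)
'b' @ 3: {1,2,5,7,11}  (accept∈set)
'c' @ 4: {1,2,3,4,5,6,8,10}  (accept∈set)
'b' @ 5: {1,2,5,7,11}  (accept∈set)
end set {1,2,5,7,11} — state 1 in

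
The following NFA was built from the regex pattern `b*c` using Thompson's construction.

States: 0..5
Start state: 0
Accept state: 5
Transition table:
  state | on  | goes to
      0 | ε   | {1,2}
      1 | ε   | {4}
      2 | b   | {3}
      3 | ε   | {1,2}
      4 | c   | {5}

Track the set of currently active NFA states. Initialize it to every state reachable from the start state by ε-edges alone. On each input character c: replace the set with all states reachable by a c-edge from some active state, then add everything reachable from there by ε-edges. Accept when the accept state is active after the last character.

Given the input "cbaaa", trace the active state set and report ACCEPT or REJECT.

Answer: REJECT

Derivation:
S₀ = ε-closure({0}) = {0,1,2,4}
'c' @ 1: {5}  [accepting]
'b' @ 2: {}  — state set empty
rest 'aaa' ignored (set empty)
final: {}; accept 5 not in set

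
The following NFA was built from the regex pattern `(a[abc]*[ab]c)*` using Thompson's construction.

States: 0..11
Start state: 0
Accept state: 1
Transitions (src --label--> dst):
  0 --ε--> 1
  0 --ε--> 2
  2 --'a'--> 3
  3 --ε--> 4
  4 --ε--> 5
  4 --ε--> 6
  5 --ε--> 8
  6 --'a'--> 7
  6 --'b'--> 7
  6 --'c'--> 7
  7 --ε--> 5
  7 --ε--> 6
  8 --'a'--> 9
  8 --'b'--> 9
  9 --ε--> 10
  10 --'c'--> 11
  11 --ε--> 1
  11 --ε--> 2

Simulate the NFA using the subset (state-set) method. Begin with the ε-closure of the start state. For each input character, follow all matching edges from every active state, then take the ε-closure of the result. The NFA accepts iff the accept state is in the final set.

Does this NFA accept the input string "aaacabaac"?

Answer: ACCEPT

Trace:
S₀ = ε-closure({0}) = {0,1,2}
'a' @ 1: {3,4,5,6,8}
'a' @ 2: {5,6,7,8,9,10}
'a' @ 3: {5,6,7,8,9,10}
'c' @ 4: {1,2,5,6,7,8,11}  ✓accept
'a' @ 5: {3,4,5,6,7,8,9,10}
'b' @ 6: {5,6,7,8,9,10}
'a' @ 7: {5,6,7,8,9,10}
'a' @ 8: {5,6,7,8,9,10}
'c' @ 9: {1,2,5,6,7,8,11}  ✓accept
end set {1,2,5,6,7,8,11} — state 1 in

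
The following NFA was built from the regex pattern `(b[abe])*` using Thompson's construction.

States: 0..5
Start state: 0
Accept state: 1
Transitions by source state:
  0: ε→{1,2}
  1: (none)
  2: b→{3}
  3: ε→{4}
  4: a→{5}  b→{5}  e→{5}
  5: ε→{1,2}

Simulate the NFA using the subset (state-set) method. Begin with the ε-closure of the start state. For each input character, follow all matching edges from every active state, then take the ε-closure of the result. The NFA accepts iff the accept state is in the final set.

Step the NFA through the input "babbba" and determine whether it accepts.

S₀ = ε-closure({0}) = {0,1,2}
'b' @ 1: {3,4}
'a' @ 2: {1,2,5}  (accept∈set)
'b' @ 3: {3,4}
'b' @ 4: {1,2,5}  (accept∈set)
'b' @ 5: {3,4}
'a' @ 6: {1,2,5}  (accept∈set)
final: {1,2,5}; accept 1 in set

Answer: ACCEPT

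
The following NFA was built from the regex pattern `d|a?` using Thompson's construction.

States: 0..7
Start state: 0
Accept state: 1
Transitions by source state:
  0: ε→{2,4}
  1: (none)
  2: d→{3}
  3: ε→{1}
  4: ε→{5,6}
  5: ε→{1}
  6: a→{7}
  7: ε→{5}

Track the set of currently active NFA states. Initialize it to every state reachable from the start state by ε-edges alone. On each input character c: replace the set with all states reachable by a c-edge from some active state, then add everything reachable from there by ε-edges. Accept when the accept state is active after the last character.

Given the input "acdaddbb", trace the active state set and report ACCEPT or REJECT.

Answer: REJECT

Derivation:
start: ε-closure({0}) = {0,1,2,4,5,6}
'a' @ 1: {1,5,7}  [accepting]
'c' @ 2: {}  — no active states
rest 'daddbb' ignored (set empty)
end set {} — state 1 not in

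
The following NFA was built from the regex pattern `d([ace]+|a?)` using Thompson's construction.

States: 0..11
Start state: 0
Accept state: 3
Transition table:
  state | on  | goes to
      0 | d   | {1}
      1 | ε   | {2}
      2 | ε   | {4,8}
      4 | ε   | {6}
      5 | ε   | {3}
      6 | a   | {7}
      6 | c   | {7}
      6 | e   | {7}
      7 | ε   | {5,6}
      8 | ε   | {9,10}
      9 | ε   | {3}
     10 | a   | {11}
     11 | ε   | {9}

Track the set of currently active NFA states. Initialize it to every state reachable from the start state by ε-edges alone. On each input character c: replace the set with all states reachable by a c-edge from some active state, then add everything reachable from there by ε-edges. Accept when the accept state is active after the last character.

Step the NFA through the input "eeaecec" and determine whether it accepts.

initial (ε-close {0}): {0}
'e' @ 1: {}  — dead — no transitions
rest 'eaecec' ignored (set empty)
after full input: {}  (accept=3 not in)

Answer: REJECT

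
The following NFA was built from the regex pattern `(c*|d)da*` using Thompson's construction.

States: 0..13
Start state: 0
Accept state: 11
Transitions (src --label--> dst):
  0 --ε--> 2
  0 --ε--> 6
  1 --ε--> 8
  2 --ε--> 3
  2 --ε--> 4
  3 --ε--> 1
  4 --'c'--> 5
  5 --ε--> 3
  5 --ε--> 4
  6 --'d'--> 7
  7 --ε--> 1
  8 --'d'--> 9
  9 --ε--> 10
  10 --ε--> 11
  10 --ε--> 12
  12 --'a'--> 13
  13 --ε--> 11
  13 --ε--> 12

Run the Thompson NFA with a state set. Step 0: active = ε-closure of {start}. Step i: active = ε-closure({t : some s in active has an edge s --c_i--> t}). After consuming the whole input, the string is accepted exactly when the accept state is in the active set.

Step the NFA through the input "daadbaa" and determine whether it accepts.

Answer: REJECT

Trace:
start: ε-closure({0}) = {0,1,2,3,4,6,8}
'd' @ 1: {1,7,8,9,10,11,12}  [accepting]
'a' @ 2: {11,12,13}  [accepting]
'a' @ 3: {11,12,13}  [accepting]
'd' @ 4: {}  — state set empty
rest 'baa' ignored (set empty)
final: {}; accept 11 not in set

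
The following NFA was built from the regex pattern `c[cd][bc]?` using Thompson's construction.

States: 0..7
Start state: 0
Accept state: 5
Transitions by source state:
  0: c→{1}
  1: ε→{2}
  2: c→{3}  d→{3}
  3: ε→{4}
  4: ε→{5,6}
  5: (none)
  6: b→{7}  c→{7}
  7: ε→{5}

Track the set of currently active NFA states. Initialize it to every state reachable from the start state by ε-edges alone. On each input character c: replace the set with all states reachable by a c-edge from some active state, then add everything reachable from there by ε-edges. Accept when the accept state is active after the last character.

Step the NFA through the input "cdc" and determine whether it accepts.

Answer: ACCEPT

Steps:
start: ε-closure({0}) = {0}
'c' @ 1: {1,2}
'd' @ 2: {3,4,5,6}  ✓accept
'c' @ 3: {5,7}  ✓accept
final: {5,7}; accept 5 in set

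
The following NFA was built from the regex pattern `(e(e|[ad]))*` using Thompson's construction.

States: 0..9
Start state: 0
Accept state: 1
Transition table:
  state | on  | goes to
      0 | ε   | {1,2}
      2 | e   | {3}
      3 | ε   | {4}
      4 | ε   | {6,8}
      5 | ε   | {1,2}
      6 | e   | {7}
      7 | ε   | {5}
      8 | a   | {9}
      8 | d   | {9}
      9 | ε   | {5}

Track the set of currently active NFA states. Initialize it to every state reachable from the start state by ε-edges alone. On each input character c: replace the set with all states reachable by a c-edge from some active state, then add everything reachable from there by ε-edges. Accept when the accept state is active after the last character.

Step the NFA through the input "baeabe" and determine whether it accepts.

S₀ = ε-closure({0}) = {0,1,2}
'b' @ 1: {}  — no active states
rest 'aeabe' ignored (set empty)
end set {} — state 1 not in

Answer: REJECT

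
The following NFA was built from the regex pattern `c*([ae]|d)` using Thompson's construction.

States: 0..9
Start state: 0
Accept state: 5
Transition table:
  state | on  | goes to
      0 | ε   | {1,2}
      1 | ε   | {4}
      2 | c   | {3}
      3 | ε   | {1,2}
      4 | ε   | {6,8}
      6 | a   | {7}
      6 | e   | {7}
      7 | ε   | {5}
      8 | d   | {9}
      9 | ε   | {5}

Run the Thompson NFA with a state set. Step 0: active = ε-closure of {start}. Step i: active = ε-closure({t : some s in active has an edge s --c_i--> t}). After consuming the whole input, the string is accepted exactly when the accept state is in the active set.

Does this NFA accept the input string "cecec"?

start: ε-closure({0}) = {0,1,2,4,6,8}
'c' @ 1: {1,2,3,4,6,8}
'e' @ 2: {5,7}  ✓accept
'c' @ 3: {}  — no active states
rest 'ec' ignored (set empty)
end set {} — state 5 not in

Answer: REJECT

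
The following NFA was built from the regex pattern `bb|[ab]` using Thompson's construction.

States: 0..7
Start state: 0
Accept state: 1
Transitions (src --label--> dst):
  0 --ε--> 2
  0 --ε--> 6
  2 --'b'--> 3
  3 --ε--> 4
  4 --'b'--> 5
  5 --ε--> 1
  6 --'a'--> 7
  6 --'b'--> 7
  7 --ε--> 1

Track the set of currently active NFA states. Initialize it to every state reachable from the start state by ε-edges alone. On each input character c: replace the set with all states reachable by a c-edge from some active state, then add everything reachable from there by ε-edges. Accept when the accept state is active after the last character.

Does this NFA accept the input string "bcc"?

Answer: REJECT

Steps:
S₀ = ε-closure({0}) = {0,2,6}
'b' @ 1: {1,3,4,7}  [accepting]
'c' @ 2: {}  — no active states
rest 'c' ignored (set empty)
end set {} — state 1 not in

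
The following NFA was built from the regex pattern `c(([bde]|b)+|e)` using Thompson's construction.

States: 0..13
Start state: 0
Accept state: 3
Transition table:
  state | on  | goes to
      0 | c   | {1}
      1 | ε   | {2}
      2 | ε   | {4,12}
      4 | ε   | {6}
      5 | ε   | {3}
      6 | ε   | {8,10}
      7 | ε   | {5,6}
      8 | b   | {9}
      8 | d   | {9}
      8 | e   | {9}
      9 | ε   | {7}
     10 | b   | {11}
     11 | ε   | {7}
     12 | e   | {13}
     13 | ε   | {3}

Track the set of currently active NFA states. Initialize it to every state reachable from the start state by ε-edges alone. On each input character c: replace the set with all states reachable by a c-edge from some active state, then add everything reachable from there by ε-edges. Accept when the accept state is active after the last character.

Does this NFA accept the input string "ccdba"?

Answer: REJECT

Steps:
start: ε-closure({0}) = {0}
'c' @ 1: {1,2,4,6,8,10,12}
'c' @ 2: {}  — dead — no transitions
rest 'dba' ignored (set empty)
final: {}; accept 3 not in set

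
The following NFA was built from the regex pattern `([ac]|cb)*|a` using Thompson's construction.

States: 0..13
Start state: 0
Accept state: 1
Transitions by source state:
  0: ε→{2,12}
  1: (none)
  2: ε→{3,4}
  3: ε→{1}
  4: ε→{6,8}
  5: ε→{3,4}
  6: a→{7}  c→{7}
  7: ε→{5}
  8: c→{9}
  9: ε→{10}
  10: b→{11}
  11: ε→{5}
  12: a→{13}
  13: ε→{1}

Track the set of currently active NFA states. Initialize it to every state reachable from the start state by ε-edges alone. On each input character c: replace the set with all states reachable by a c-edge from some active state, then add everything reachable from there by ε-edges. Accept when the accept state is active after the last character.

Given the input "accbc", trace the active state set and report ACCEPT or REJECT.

Answer: ACCEPT

Steps:
start: ε-closure({0}) = {0,1,2,3,4,6,8,12}
'a' @ 1: {1,3,4,5,6,7,8,13}  (accept∈set)
'c' @ 2: {1,3,4,5,6,7,8,9,10}  (accept∈set)
'c' @ 3: {1,3,4,5,6,7,8,9,10}  (accept∈set)
'b' @ 4: {1,3,4,5,6,8,11}  (accept∈set)
'c' @ 5: {1,3,4,5,6,7,8,9,10}  (accept∈set)
end set {1,3,4,5,6,7,8,9,10} — state 1 in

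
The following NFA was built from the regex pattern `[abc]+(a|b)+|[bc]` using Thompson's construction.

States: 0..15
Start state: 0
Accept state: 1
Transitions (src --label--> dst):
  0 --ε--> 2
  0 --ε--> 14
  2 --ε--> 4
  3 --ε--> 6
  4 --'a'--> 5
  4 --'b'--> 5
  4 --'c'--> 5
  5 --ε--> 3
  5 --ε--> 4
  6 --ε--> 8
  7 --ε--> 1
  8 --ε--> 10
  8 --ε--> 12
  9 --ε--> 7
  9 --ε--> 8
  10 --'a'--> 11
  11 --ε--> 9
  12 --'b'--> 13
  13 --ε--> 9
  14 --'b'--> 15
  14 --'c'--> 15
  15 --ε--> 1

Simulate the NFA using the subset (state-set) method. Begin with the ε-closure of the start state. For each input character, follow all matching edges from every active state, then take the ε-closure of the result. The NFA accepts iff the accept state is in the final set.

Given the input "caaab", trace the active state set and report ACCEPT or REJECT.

Answer: ACCEPT

Steps:
start: ε-closure({0}) = {0,2,4,14}
'c' @ 1: {1,3,4,5,6,8,10,12,15}  [accepting]
'a' @ 2: {1,3,4,5,6,7,8,9,10,11,12}  [accepting]
'a' @ 3: {1,3,4,5,6,7,8,9,10,11,12}  [accepting]
'a' @ 4: {1,3,4,5,6,7,8,9,10,11,12}  [accepting]
'b' @ 5: {1,3,4,5,6,7,8,9,10,12,13}  [accepting]
end set {1,3,4,5,6,7,8,9,10,12,13} — state 1 in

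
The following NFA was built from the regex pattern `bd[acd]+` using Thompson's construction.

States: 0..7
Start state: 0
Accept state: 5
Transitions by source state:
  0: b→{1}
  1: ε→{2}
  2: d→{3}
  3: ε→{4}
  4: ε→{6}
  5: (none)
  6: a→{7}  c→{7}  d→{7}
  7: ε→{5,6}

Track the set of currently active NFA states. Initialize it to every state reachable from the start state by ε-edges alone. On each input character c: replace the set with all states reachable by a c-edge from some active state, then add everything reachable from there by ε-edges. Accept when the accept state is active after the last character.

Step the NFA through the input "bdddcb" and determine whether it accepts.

Answer: REJECT

Steps:
initial (ε-close {0}): {0}
'b' @ 1: {1,2}
'd' @ 2: {3,4,6}
'd' @ 3: {5,6,7}  ✓accept
'd' @ 4: {5,6,7}  ✓accept
'c' @ 5: {5,6,7}  ✓accept
'b' @ 6: {}  — no active states
final: {}; accept 5 not in set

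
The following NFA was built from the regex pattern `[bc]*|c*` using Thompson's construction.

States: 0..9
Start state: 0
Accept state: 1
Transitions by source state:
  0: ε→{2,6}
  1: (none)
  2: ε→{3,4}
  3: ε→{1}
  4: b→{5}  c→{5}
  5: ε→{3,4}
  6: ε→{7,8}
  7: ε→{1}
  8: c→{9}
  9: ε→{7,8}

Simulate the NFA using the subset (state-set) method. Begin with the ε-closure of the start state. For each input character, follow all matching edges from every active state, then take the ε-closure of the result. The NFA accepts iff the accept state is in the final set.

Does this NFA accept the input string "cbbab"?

initial (ε-close {0}): {0,1,2,3,4,6,7,8}
'c' @ 1: {1,3,4,5,7,8,9}  [accepting]
'b' @ 2: {1,3,4,5}  [accepting]
'b' @ 3: {1,3,4,5}  [accepting]
'a' @ 4: {}  — state set empty
rest 'b' ignored (set empty)
final: {}; accept 1 not in set

Answer: REJECT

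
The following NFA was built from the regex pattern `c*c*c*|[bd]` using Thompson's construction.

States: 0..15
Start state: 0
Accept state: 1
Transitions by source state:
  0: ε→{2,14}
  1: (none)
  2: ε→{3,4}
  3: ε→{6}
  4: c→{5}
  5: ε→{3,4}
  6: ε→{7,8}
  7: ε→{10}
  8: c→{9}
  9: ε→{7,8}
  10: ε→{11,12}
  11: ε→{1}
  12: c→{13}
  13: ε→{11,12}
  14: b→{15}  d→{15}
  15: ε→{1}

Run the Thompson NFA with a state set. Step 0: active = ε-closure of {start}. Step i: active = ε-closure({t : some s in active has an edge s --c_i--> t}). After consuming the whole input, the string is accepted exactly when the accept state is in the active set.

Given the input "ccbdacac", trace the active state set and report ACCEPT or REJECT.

Answer: REJECT

Trace:
start: ε-closure({0}) = {0,1,2,3,4,6,7,8,10,11,12,14}
'c' @ 1: {1,3,4,5,6,7,8,9,10,11,12,13}  [accepting]
'c' @ 2: {1,3,4,5,6,7,8,9,10,11,12,13}  [accepting]
'b' @ 3: {}  — no active states
rest 'dacac' ignored (set empty)
final: {}; accept 1 not in set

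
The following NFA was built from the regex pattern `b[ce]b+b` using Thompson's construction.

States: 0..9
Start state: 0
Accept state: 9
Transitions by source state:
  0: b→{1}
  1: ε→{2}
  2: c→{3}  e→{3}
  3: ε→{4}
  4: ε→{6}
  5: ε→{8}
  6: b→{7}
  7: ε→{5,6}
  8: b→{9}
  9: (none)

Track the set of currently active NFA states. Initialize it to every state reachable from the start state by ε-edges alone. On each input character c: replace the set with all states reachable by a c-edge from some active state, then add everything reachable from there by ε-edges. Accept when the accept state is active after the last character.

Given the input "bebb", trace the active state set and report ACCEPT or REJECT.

S₀ = ε-closure({0}) = {0}
'b' @ 1: {1,2}
'e' @ 2: {3,4,6}
'b' @ 3: {5,6,7,8}
'b' @ 4: {5,6,7,8,9}  [accepting]
end set {5,6,7,8,9} — state 9 in

Answer: ACCEPT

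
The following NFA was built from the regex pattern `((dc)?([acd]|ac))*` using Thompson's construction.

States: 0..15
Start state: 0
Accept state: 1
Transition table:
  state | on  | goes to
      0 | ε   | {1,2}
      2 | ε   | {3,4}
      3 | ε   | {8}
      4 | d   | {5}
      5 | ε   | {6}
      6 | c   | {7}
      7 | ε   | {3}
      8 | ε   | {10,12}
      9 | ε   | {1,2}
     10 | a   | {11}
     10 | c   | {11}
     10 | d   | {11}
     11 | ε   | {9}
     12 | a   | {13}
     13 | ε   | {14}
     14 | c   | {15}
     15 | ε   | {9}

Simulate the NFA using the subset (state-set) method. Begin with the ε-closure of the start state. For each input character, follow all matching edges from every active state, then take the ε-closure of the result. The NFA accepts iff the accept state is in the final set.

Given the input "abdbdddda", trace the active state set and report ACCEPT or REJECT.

S₀ = ε-closure({0}) = {0,1,2,3,4,8,10,12}
'a' @ 1: {1,2,3,4,8,9,10,11,12,13,14}  [accepting]
'b' @ 2: {}  — dead — no transitions
rest 'dbdddda' ignored (set empty)
after full input: {}  (accept=1 not in)

Answer: REJECT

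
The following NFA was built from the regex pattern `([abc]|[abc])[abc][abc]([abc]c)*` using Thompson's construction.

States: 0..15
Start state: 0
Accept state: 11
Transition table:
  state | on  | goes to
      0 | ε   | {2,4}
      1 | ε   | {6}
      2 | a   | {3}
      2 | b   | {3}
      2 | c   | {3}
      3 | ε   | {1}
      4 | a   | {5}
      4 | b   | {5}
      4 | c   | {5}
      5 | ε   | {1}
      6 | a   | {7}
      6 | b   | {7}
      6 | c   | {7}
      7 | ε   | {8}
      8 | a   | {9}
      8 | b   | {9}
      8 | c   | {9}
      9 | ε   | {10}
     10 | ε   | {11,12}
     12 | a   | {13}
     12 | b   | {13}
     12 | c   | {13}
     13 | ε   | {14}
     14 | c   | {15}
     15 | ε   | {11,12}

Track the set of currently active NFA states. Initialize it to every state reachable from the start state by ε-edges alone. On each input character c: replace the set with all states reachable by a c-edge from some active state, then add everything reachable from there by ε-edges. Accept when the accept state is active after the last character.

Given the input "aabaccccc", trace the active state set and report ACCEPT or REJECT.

Answer: ACCEPT

Trace:
initial (ε-close {0}): {0,2,4}
'a' @ 1: {1,3,5,6}
'a' @ 2: {7,8}
'b' @ 3: {9,10,11,12}  ✓accept
'a' @ 4: {13,14}
'c' @ 5: {11,12,15}  ✓accept
'c' @ 6: {13,14}
'c' @ 7: {11,12,15}  ✓accept
'c' @ 8: {13,14}
'c' @ 9: {11,12,15}  ✓accept
after full input: {11,12,15}  (accept=11 in)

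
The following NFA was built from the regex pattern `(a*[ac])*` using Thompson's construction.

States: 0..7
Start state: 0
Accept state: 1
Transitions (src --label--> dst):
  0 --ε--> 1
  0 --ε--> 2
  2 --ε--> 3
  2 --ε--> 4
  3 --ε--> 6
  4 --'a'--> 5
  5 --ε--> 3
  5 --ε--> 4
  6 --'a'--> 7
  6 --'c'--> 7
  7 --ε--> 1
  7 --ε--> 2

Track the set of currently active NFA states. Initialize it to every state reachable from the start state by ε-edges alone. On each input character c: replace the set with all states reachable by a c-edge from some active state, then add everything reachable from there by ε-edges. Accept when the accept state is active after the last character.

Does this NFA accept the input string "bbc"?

initial (ε-close {0}): {0,1,2,3,4,6}
'b' @ 1: {}  — state set empty
rest 'bc' ignored (set empty)
end set {} — state 1 not in

Answer: REJECT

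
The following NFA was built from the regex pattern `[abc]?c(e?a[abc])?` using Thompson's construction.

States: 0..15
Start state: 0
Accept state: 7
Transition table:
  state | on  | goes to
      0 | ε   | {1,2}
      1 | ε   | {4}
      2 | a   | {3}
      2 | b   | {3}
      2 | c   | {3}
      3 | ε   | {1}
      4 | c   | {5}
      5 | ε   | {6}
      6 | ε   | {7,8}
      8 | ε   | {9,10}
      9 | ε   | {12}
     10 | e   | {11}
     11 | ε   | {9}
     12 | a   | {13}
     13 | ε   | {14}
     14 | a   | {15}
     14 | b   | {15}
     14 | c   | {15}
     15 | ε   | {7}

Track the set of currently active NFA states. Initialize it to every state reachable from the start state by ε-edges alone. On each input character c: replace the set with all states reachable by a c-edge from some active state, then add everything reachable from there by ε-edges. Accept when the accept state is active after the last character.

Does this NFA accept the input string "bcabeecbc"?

Answer: REJECT

Steps:
initial (ε-close {0}): {0,1,2,4}
'b' @ 1: {1,3,4}
'c' @ 2: {5,6,7,8,9,10,12}  ✓accept
'a' @ 3: {13,14}
'b' @ 4: {7,15}  ✓accept
'e' @ 5: {}  — state set empty
rest 'ecbc' ignored (set empty)
final: {}; accept 7 not in set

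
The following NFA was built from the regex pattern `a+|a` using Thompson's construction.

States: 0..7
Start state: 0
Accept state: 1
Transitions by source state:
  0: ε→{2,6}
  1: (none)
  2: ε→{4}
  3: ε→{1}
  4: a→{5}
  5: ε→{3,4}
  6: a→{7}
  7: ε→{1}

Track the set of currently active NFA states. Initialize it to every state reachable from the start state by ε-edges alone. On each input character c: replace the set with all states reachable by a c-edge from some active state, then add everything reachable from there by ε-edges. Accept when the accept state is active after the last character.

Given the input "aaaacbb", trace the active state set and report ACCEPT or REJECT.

Answer: REJECT

Trace:
start: ε-closure({0}) = {0,2,4,6}
'a' @ 1: {1,3,4,5,7}  ✓accept
'a' @ 2: {1,3,4,5}  ✓accept
'a' @ 3: {1,3,4,5}  ✓accept
'a' @ 4: {1,3,4,5}  ✓accept
'c' @ 5: {}  — state set empty
rest 'bb' ignored (set empty)
after full input: {}  (accept=1 not in)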